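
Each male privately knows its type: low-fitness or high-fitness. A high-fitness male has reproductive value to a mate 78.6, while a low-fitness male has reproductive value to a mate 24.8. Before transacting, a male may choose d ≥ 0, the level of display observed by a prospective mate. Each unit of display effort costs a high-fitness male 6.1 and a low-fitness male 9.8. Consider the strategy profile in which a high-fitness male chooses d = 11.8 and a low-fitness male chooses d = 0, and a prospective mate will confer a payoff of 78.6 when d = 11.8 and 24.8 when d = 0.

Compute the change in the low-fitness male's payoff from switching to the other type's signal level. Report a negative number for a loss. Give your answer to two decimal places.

Playing d = 0 the low-fitness male receives 24.8.
Deviating to d = 11.8 brings payment 78.6 at cost 9.8 × 11.8 = 115.64, netting -37.04.
Gain from deviating: -37.04 − 24.8 = -61.84.
The gain is negative, so the low-fitness type's incentive-compatibility constraint is satisfied.

-61.84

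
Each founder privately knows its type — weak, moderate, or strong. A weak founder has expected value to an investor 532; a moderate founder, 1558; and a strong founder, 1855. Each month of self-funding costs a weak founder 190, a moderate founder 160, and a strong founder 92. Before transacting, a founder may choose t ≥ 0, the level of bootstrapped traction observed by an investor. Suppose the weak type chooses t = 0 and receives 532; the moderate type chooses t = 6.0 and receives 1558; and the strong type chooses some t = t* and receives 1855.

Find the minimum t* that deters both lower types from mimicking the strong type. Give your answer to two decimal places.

7.86

Moderate type (on-path payoff 1558 − 160×6.0 = 598) won't mimic when 598 ≥ 1855 − 160·t*, i.e. t* ≥ 7.86.
Weak type (on-path payoff 532) won't mimic when 532 ≥ 1855 − 190·t*, i.e. t* ≥ 6.96.
Both must hold, so t* = max(6.96, 7.86) = 7.86. The moderate type's constraint binds.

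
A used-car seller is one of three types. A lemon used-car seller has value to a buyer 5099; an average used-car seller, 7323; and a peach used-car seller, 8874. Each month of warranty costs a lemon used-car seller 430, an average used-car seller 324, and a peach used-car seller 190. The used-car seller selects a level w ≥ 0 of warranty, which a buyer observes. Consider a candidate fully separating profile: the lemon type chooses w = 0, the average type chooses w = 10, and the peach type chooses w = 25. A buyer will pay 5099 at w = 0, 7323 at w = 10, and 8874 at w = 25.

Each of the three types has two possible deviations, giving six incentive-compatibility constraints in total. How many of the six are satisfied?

Lemon (own payoff 5099): to w=10 gives 7323 − 430×10 = 3023 → no gain ✓; to w=25 gives 8874 − 430×25 = -1876 → no gain ✓.
Average (own payoff 7323 − 324×10 = 4083): to w=0 gives 5099 → profitable ✗; to w=25 gives 8874 − 324×25 = 774 → no gain ✓.
Peach (own payoff 8874 − 190×25 = 4124): to w=0 gives 5099 → profitable ✗; to w=10 gives 7323 − 190×10 = 5423 → profitable ✗.
3 of the 6 constraints hold; not an equilibrium.

3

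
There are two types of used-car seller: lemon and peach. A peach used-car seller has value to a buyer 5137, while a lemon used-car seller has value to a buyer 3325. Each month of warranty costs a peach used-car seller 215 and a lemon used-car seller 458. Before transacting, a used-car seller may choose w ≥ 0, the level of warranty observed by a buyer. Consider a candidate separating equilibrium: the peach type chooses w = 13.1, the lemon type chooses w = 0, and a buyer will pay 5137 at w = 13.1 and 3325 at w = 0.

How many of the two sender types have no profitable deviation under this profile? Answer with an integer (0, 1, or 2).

Lemon type: stay at 0 → 3325; mimic → 5137 − 458 × 13.1 = -862.8. IC holds (3325 ≥ -862.8).
Peach type: signal → 5137 − 215 × 13.1 = 2320.5; deviate to 0 → 3325. IC fails (2320.5 < 3325).
1 of 2 constraints hold, so this profile is not an equilibrium.

1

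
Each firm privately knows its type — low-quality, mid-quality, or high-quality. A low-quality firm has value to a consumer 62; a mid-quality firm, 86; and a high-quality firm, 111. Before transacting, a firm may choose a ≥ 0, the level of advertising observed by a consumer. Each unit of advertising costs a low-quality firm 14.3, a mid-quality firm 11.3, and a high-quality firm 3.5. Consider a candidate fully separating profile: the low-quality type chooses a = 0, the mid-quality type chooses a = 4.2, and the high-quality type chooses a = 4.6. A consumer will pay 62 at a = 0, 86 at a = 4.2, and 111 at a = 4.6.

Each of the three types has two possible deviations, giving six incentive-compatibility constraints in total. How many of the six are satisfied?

4

High-quality (own payoff 111 − 3.5×4.6 = 94.9): to a=0 gives 62 → no gain ✓; to a=4.2 gives 86 − 3.5×4.2 = 71.3 → no gain ✓.
Mid-quality (own payoff 86 − 11.3×4.2 = 38.54): to a=0 gives 62 → profitable ✗; to a=4.6 gives 111 − 11.3×4.6 = 59.02 → profitable ✗.
Low-quality (own payoff 62): to a=4.2 gives 86 − 14.3×4.2 = 25.94 → no gain ✓; to a=4.6 gives 111 − 14.3×4.6 = 45.22 → no gain ✓.
4 of the 6 constraints hold; not an equilibrium.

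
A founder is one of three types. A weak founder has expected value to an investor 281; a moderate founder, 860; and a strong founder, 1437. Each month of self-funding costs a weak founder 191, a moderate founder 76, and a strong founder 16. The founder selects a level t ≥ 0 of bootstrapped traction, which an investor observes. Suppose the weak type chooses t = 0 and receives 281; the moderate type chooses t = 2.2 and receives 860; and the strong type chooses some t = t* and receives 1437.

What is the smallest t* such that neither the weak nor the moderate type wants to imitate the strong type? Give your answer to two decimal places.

Moderate type (on-path payoff 860 − 76×2.2 = 692.8) won't mimic when 692.8 ≥ 1437 − 76·t*, i.e. t* ≥ 9.79.
Weak type (on-path payoff 281) won't mimic when 281 ≥ 1437 − 191·t*, i.e. t* ≥ 6.05.
Both must hold, so t* = max(6.05, 9.79) = 9.79. The moderate type's constraint binds.

9.79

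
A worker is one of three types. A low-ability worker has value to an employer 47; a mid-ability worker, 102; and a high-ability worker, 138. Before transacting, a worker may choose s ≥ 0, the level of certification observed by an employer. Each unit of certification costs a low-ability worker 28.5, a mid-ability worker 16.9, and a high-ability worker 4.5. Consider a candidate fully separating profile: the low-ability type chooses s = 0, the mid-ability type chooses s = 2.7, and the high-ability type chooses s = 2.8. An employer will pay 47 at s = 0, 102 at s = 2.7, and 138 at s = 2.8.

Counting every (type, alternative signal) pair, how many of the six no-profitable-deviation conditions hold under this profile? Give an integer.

Mid-ability (own payoff 102 − 16.9×2.7 = 56.37): to s=0 gives 47 → no gain ✓; to s=2.8 gives 138 − 16.9×2.8 = 90.68 → profitable ✗.
Low-ability (own payoff 47): to s=2.7 gives 102 − 28.5×2.7 = 25.05 → no gain ✓; to s=2.8 gives 138 − 28.5×2.8 = 58.2 → profitable ✗.
High-ability (own payoff 138 − 4.5×2.8 = 125.4): to s=0 gives 47 → no gain ✓; to s=2.7 gives 102 − 4.5×2.7 = 89.85 → no gain ✓.
4 of the 6 constraints hold; not an equilibrium.

4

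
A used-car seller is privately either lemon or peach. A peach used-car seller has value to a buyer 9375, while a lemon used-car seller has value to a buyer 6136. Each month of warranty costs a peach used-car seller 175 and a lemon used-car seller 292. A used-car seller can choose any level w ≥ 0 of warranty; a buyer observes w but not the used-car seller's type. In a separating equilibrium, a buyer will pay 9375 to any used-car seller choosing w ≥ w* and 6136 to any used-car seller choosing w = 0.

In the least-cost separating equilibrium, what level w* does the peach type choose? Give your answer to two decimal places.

11.09

A lemon used-car seller choosing w = 0 receives 6136.
Imitating at w* instead would pay 9375 at cost 292·w*, netting 9375 − 292·w*.
Indifference: 6136 = 9375 − 292·w*, so w* = (9375 − 6136) / 292 ≈ 11.09.
At w* the lemon type's incentive constraint just binds; the peach type strictly prefers w* since its per-unit cost is lower.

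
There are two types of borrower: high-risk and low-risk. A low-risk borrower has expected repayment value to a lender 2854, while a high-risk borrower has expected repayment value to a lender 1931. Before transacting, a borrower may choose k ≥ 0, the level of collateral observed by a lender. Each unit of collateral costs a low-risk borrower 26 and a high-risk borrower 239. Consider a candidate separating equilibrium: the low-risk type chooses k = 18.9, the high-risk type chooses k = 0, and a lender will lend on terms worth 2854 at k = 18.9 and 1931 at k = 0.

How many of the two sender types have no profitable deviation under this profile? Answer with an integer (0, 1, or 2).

2

Low-risk type: signal → 2854 − 26 × 18.9 = 2362.6; deviate to 0 → 1931. IC holds (2362.6 ≥ 1931).
High-risk type: stay at 0 → 1931; mimic → 2854 − 239 × 18.9 = -1663.1. IC holds (1931 ≥ -1663.1).
2 of 2 constraints hold, so this is a separating equilibrium.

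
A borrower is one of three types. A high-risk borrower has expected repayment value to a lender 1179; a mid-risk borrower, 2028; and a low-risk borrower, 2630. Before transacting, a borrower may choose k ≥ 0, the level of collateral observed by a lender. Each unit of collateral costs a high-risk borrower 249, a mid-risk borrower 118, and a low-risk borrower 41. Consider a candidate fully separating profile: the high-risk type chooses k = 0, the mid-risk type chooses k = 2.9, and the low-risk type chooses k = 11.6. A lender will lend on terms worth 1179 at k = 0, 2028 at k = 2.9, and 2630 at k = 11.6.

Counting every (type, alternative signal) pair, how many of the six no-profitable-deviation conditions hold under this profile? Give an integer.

5

Low-risk (own payoff 2630 − 41×11.6 = 2154.4): to k=0 gives 1179 → no gain ✓; to k=2.9 gives 2028 − 41×2.9 = 1909.1 → no gain ✓.
Mid-risk (own payoff 2028 − 118×2.9 = 1685.8): to k=0 gives 1179 → no gain ✓; to k=11.6 gives 2630 − 118×11.6 = 1261.2 → no gain ✓.
High-risk (own payoff 1179): to k=2.9 gives 2028 − 249×2.9 = 1305.9 → profitable ✗; to k=11.6 gives 2630 − 249×11.6 = -258.4 → no gain ✓.
5 of the 6 constraints hold; not an equilibrium.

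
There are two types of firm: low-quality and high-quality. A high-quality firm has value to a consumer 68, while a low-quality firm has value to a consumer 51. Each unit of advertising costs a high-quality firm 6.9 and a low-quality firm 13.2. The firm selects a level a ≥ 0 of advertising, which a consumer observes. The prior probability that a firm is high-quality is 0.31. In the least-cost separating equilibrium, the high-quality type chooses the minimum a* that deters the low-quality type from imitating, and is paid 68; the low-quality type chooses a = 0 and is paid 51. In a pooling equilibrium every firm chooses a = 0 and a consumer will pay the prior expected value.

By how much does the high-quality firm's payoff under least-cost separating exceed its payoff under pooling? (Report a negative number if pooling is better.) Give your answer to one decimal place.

2.8

Least-cost separating signal: a* solves 51 = 68 − 13.2·a*, so a* = (68 − 51)/13.2 ≈ 1.2879.
High-quality type's separating payoff: 68 − 6.9 × a* = 68 − 6.9 × (68 − 51)/13.2 = 68 − 117.3/13.2 ≈ 59.114.
Pooling payoff: 0.31 × 68 + 0.69 × 51 = 56.27.
Difference: 59.114 − 56.27 = 2.844, i.e. 2.8 to one decimal place.
The high-quality type prefers to separate.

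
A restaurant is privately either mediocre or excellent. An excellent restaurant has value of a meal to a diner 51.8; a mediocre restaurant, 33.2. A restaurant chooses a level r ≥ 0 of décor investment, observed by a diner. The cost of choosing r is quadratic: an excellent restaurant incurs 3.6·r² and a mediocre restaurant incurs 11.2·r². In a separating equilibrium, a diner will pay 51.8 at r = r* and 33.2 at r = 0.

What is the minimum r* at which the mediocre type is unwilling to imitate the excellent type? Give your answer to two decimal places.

1.29

The mediocre type at r = 0 receives 33.2; imitating at r* yields 51.8 − 11.2·r*².
Indifference: 33.2 = 51.8 − 11.2·r*², so r*² = (51.8 − 33.2) / 11.2 ≈ 1.6607.
r* = √1.6607 ≈ 1.29.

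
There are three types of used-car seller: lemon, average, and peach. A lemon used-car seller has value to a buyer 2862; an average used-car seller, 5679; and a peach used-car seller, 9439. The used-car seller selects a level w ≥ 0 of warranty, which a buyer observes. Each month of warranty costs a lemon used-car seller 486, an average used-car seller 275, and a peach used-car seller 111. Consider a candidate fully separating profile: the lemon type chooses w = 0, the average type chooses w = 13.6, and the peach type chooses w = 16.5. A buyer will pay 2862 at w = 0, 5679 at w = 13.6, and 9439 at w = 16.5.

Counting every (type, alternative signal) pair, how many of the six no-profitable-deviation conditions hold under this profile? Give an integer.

4

Average (own payoff 5679 − 275×13.6 = 1939): to w=0 gives 2862 → profitable ✗; to w=16.5 gives 9439 − 275×16.5 = 4901.5 → profitable ✗.
Lemon (own payoff 2862): to w=13.6 gives 5679 − 486×13.6 = -930.6 → no gain ✓; to w=16.5 gives 9439 − 486×16.5 = 1420 → no gain ✓.
Peach (own payoff 9439 − 111×16.5 = 7607.5): to w=0 gives 2862 → no gain ✓; to w=13.6 gives 5679 − 111×13.6 = 4169.4 → no gain ✓.
4 of the 6 constraints hold; not an equilibrium.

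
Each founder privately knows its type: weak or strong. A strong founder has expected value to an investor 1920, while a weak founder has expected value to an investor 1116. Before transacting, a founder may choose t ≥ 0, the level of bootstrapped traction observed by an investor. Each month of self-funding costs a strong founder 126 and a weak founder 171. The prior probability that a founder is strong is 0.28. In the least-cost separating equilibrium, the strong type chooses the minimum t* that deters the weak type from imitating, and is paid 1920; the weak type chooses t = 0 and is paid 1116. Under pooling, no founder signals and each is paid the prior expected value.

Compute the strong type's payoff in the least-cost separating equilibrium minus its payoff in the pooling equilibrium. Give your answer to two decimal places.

-13.54

Least-cost separating signal: t* solves 1116 = 1920 − 171·t*, so t* = (1920 − 1116)/171 ≈ 4.7018.
Strong type's separating payoff: 1920 − 126 × t* = 1920 − 126 × (1920 − 1116)/171 = 1920 − 101304/171 ≈ 1327.5789.
Pooling payoff: 0.28 × 1920 + 0.72 × 1116 = 1341.12.
Difference: 1327.5789 − 1341.12 = -13.5411, i.e. -13.54 to two decimal places.
The strong type would prefer the pooling outcome.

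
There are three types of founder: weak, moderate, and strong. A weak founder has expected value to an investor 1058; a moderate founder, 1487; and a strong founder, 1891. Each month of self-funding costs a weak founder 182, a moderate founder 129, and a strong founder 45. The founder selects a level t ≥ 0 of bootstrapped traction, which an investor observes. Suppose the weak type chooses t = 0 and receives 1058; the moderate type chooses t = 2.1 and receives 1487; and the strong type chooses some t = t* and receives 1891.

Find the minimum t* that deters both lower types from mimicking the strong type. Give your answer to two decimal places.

Weak type (on-path payoff 1058) won't mimic when 1058 ≥ 1891 − 182·t*, i.e. t* ≥ 4.58.
Moderate type (on-path payoff 1487 − 129×2.1 = 1216.1) won't mimic when 1216.1 ≥ 1891 − 129·t*, i.e. t* ≥ 5.23.
Both must hold, so t* = max(4.58, 5.23) = 5.23. The moderate type's constraint binds.

5.23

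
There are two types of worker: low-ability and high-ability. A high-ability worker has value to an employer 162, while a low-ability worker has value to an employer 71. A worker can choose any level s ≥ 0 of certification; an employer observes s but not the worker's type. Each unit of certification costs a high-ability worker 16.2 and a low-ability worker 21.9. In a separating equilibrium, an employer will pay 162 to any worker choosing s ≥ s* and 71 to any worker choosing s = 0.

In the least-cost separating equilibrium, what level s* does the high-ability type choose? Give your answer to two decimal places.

4.16

A low-ability worker choosing s = 0 receives 71.
Imitating at s* instead would pay 162 at cost 21.9·s*, netting 162 − 21.9·s*.
Indifference: 71 = 162 − 21.9·s*, so s* = (162 − 71) / 21.9 ≈ 4.16.
This is the low-ability type's binding incentive-compatibility constraint; any s ≥ 4.16 sustains separation on that side.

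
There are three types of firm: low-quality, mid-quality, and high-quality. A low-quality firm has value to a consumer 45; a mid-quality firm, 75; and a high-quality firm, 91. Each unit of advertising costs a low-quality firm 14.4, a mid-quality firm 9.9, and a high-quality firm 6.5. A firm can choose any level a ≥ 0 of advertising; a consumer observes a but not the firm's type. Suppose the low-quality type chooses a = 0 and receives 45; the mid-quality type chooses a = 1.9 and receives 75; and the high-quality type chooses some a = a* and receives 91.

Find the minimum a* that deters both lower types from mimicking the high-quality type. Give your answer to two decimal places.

3.52

Low-quality type (on-path payoff 45) won't mimic when 45 ≥ 91 − 14.4·a*, i.e. a* ≥ 3.19.
Mid-quality type (on-path payoff 75 − 9.9×1.9 = 56.19) won't mimic when 56.19 ≥ 91 − 9.9·a*, i.e. a* ≥ 3.52.
Both must hold, so a* = max(3.19, 3.52) = 3.52. The mid-quality type's constraint binds.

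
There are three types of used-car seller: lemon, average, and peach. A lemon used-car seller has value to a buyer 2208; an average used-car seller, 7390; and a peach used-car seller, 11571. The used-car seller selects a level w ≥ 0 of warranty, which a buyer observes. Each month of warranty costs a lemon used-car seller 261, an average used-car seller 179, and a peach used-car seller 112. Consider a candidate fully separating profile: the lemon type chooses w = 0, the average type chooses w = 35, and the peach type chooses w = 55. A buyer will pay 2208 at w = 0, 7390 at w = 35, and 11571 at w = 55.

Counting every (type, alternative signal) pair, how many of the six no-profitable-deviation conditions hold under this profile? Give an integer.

Peach (own payoff 11571 − 112×55 = 5411): to w=0 gives 2208 → no gain ✓; to w=35 gives 7390 − 112×35 = 3470 → no gain ✓.
Average (own payoff 7390 − 179×35 = 1125): to w=0 gives 2208 → profitable ✗; to w=55 gives 11571 − 179×55 = 1726 → profitable ✗.
Lemon (own payoff 2208): to w=35 gives 7390 − 261×35 = -1745 → no gain ✓; to w=55 gives 11571 − 261×55 = -2784 → no gain ✓.
4 of the 6 constraints hold; not an equilibrium.

4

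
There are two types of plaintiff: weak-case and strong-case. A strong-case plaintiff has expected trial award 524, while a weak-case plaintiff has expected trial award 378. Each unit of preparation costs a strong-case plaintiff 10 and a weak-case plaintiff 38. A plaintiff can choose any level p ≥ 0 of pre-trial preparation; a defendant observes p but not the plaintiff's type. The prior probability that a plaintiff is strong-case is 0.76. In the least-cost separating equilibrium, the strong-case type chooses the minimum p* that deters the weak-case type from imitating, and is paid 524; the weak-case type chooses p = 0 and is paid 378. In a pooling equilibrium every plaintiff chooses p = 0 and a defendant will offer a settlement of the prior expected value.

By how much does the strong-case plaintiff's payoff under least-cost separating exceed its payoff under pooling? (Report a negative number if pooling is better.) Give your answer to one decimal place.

-3.4

Least-cost separating signal: p* solves 378 = 524 − 38·p*, so p* = (524 − 378)/38 ≈ 3.8421.
Strong-case type's separating payoff: 524 − 10 × p* = 524 − 10 × (524 − 378)/38 = 524 − 1460/38 ≈ 485.579.
Pooling payoff: 0.76 × 524 + 0.24 × 378 = 488.96.
Difference: 485.579 − 488.96 = -3.381, i.e. -3.4 to one decimal place.
The strong-case type would prefer the pooling outcome.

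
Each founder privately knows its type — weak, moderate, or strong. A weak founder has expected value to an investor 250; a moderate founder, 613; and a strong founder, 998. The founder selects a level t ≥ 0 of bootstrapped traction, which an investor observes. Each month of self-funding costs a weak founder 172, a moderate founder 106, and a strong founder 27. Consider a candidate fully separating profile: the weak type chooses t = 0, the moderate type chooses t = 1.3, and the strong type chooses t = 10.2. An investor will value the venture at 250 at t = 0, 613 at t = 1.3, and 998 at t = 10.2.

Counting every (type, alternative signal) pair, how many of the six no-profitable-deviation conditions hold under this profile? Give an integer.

5

Moderate (own payoff 613 − 106×1.3 = 475.2): to t=0 gives 250 → no gain ✓; to t=10.2 gives 998 − 106×10.2 = -83.2 → no gain ✓.
Strong (own payoff 998 − 27×10.2 = 722.6): to t=0 gives 250 → no gain ✓; to t=1.3 gives 613 − 27×1.3 = 577.9 → no gain ✓.
Weak (own payoff 250): to t=1.3 gives 613 − 172×1.3 = 389.4 → profitable ✗; to t=10.2 gives 998 − 172×10.2 = -756.4 → no gain ✓.
5 of the 6 constraints hold; not an equilibrium.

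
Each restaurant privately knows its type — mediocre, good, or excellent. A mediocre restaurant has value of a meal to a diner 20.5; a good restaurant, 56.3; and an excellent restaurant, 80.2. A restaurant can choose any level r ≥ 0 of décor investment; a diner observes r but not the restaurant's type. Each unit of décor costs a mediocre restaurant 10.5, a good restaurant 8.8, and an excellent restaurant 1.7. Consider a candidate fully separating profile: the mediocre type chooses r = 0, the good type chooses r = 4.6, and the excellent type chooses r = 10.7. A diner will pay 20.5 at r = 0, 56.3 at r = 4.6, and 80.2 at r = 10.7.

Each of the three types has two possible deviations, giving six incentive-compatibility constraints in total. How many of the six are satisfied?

5

Mediocre (own payoff 20.5): to r=4.6 gives 56.3 − 10.5×4.6 = 8 → no gain ✓; to r=10.7 gives 80.2 − 10.5×10.7 = -32.15 → no gain ✓.
Good (own payoff 56.3 − 8.8×4.6 = 15.82): to r=0 gives 20.5 → profitable ✗; to r=10.7 gives 80.2 − 8.8×10.7 = -13.96 → no gain ✓.
Excellent (own payoff 80.2 − 1.7×10.7 = 62.01): to r=0 gives 20.5 → no gain ✓; to r=4.6 gives 56.3 − 1.7×4.6 = 48.48 → no gain ✓.
5 of the 6 constraints hold; not an equilibrium.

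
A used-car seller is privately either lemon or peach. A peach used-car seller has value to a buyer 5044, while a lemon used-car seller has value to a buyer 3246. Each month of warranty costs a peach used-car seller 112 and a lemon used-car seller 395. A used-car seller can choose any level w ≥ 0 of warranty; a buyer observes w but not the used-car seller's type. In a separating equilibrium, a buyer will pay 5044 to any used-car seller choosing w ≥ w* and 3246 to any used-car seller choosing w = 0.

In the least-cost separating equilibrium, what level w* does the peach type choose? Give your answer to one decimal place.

A lemon used-car seller choosing w = 0 receives 3246.
Imitating at w* instead would pay 5044 at cost 395·w*, netting 5044 − 395·w*.
Indifference: 3246 = 5044 − 395·w*, so w* = (5044 − 3246) / 395 ≈ 4.6.
At w* the lemon type's incentive constraint just binds; the peach type strictly prefers w* since its per-unit cost is lower.

4.6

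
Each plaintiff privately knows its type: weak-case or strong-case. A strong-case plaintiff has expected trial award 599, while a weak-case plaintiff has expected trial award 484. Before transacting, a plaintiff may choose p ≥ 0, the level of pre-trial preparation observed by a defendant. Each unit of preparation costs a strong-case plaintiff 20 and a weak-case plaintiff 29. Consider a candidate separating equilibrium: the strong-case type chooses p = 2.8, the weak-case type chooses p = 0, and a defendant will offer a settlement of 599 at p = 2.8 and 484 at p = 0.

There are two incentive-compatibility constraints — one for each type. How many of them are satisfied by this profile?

1

Weak-case type: stay at 0 → 484; mimic → 599 − 29 × 2.8 = 517.8. IC fails (484 < 517.8).
Strong-case type: signal → 599 − 20 × 2.8 = 543; deviate to 0 → 484. IC holds (543 ≥ 484).
1 of 2 constraints hold, so this profile is not an equilibrium.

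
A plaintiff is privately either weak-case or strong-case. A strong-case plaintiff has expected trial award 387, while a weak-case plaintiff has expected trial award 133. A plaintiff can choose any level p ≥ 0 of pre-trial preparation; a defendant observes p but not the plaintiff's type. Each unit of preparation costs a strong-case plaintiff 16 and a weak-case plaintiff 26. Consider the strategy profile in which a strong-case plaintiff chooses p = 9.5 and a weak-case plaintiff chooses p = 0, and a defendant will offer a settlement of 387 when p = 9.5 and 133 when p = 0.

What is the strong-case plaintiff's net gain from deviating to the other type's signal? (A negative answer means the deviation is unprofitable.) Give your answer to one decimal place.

-102.0

Playing p = 9.5 the strong-case plaintiff receives 387 − 16 × 9.5 = 235.
Deviating to p = 0 yields 133 instead.
Gain from deviating: 133 − 235 = -102.0.
The gain is negative, so the strong-case type's incentive-compatibility constraint is satisfied.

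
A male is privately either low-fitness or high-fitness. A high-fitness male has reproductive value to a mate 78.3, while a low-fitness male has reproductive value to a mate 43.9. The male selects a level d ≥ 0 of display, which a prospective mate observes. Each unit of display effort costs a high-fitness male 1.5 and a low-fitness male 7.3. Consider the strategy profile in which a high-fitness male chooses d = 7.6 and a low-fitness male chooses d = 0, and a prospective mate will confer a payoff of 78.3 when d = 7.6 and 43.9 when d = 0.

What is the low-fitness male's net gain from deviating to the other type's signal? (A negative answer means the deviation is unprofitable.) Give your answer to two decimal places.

Playing d = 0 the low-fitness male receives 43.9.
Deviating to d = 7.6 brings payment 78.3 at cost 7.3 × 7.6 = 55.48, netting 22.82.
Gain from deviating: 22.82 − 43.9 = -21.08.
The gain is negative, so the low-fitness type's incentive-compatibility constraint is satisfied.

-21.08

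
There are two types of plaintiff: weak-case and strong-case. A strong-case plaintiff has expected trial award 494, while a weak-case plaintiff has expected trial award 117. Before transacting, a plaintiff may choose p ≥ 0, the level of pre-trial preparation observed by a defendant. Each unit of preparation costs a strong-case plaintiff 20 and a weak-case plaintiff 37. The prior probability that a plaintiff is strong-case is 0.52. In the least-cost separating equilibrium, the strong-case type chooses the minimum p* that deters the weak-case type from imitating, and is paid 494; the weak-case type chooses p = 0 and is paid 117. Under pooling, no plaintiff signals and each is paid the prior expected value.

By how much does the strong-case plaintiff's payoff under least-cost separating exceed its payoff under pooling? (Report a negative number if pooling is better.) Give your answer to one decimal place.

-22.8

Least-cost separating signal: p* solves 117 = 494 − 37·p*, so p* = (494 − 117)/37 ≈ 10.1892.
Strong-case type's separating payoff: 494 − 20 × p* = 494 − 20 × (494 − 117)/37 = 494 − 7540/37 ≈ 290.216.
Pooling payoff: 0.52 × 494 + 0.48 × 117 = 313.04.
Difference: 290.216 − 313.04 = -22.824, i.e. -22.8 to one decimal place.
The strong-case type would prefer the pooling outcome.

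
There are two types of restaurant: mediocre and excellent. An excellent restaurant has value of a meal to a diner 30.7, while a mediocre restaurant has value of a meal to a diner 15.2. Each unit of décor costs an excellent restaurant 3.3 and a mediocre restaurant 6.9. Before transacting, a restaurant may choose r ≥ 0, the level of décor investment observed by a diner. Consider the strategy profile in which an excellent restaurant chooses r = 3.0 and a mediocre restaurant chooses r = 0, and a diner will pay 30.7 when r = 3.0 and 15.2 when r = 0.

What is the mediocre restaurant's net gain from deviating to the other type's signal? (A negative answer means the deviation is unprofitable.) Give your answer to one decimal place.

-5.2

Playing r = 0 the mediocre restaurant receives 15.2.
Deviating to r = 3.0 brings payment 30.7 at cost 6.9 × 3.0 = 20.7, netting 10.
Gain from deviating: 10 − 15.2 = -5.2.
The gain is negative, so the mediocre type's incentive-compatibility constraint is satisfied.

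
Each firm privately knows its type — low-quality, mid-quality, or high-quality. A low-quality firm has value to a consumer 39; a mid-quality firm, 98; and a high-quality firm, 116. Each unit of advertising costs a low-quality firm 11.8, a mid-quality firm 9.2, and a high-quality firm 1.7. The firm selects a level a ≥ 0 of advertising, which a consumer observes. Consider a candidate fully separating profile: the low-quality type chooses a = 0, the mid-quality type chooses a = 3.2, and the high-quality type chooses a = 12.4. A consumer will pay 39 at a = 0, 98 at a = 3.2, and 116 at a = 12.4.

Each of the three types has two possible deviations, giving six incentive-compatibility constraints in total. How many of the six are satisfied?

Low-quality (own payoff 39): to a=3.2 gives 98 − 11.8×3.2 = 60.24 → profitable ✗; to a=12.4 gives 116 − 11.8×12.4 = -30.32 → no gain ✓.
Mid-quality (own payoff 98 − 9.2×3.2 = 68.56): to a=0 gives 39 → no gain ✓; to a=12.4 gives 116 − 9.2×12.4 = 1.92 → no gain ✓.
High-quality (own payoff 116 − 1.7×12.4 = 94.92): to a=0 gives 39 → no gain ✓; to a=3.2 gives 98 − 1.7×3.2 = 92.56 → no gain ✓.
5 of the 6 constraints hold; not an equilibrium.

5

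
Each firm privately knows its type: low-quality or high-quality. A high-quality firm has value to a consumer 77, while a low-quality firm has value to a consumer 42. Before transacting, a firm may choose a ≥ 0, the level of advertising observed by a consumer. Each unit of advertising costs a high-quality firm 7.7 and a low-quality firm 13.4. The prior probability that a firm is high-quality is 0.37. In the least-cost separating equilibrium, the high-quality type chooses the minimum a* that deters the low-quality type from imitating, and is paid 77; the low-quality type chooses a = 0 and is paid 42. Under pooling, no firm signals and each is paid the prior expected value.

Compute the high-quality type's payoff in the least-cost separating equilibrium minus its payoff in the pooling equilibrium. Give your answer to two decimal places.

Least-cost separating signal: a* solves 42 = 77 − 13.4·a*, so a* = (77 − 42)/13.4 ≈ 2.6119.
High-quality type's separating payoff: 77 − 7.7 × a* = 77 − 7.7 × (77 − 42)/13.4 = 77 − 269.5/13.4 ≈ 56.8881.
Pooling payoff: 0.37 × 77 + 0.63 × 42 = 54.95.
Difference: 56.8881 − 54.95 = 1.9381, i.e. 1.94 to two decimal places.
The high-quality type prefers to separate.

1.94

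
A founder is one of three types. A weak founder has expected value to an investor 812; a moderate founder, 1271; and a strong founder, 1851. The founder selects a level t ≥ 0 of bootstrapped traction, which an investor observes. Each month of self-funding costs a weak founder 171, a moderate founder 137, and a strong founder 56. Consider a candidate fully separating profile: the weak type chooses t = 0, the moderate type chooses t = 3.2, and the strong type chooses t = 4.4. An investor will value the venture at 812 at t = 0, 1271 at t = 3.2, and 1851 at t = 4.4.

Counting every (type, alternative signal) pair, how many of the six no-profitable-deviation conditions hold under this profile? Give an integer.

Moderate (own payoff 1271 − 137×3.2 = 832.6): to t=0 gives 812 → no gain ✓; to t=4.4 gives 1851 − 137×4.4 = 1248.2 → profitable ✗.
Weak (own payoff 812): to t=3.2 gives 1271 − 171×3.2 = 723.8 → no gain ✓; to t=4.4 gives 1851 − 171×4.4 = 1098.6 → profitable ✗.
Strong (own payoff 1851 − 56×4.4 = 1604.6): to t=0 gives 812 → no gain ✓; to t=3.2 gives 1271 − 56×3.2 = 1091.8 → no gain ✓.
4 of the 6 constraints hold; not an equilibrium.

4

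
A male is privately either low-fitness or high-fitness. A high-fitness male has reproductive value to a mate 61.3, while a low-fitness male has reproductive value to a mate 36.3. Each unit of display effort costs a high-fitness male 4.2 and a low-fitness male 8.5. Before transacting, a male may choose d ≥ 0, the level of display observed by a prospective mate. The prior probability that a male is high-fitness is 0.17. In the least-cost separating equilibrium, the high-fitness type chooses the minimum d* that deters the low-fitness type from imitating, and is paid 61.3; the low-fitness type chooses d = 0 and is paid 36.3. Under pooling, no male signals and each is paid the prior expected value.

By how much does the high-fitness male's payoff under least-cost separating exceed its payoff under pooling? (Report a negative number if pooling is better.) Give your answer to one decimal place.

8.4

Least-cost separating signal: d* solves 36.3 = 61.3 − 8.5·d*, so d* = (61.3 − 36.3)/8.5 ≈ 2.9412.
High-fitness type's separating payoff: 61.3 − 4.2 × d* = 61.3 − 4.2 × (61.3 − 36.3)/8.5 = 61.3 − 105/8.5 ≈ 48.947.
Pooling payoff: 0.17 × 61.3 + 0.83 × 36.3 = 40.55.
Difference: 48.947 − 40.55 = 8.397, i.e. 8.4 to one decimal place.
The high-fitness type prefers to separate.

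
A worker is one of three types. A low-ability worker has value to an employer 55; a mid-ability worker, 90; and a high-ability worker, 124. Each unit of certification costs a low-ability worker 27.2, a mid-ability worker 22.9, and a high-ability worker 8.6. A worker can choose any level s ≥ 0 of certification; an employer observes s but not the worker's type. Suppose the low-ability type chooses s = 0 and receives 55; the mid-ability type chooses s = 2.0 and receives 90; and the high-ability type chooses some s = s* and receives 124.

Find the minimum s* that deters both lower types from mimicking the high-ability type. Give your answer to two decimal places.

3.48

Low-ability type (on-path payoff 55) won't mimic when 55 ≥ 124 − 27.2·s*, i.e. s* ≥ 2.54.
Mid-ability type (on-path payoff 90 − 22.9×2.0 = 44.2) won't mimic when 44.2 ≥ 124 − 22.9·s*, i.e. s* ≥ 3.48.
Both must hold, so s* = max(2.54, 3.48) = 3.48. The mid-ability type's constraint binds.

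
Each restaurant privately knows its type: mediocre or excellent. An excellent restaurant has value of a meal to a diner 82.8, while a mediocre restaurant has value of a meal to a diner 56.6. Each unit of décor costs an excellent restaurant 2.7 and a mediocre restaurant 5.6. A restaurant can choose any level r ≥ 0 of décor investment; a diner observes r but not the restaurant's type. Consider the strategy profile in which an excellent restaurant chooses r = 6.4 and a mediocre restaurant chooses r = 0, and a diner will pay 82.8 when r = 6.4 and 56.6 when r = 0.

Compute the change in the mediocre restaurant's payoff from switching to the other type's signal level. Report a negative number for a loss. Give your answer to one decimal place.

-9.6

Playing r = 0 the mediocre restaurant receives 56.6.
Deviating to r = 6.4 brings payment 82.8 at cost 5.6 × 6.4 = 35.84, netting 46.96.
Gain from deviating: 46.96 − 56.6 = -9.64, i.e. -9.6 to one decimal place.
The gain is negative, so the mediocre type's incentive-compatibility constraint is satisfied.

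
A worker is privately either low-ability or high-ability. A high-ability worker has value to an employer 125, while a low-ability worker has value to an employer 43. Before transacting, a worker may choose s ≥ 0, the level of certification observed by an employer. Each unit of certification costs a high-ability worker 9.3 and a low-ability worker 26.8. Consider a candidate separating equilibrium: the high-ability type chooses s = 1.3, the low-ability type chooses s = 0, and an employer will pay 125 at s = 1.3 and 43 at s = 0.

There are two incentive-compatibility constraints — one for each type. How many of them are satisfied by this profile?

1

High-ability type: signal → 125 − 9.3 × 1.3 = 112.91; deviate to 0 → 43. IC holds (112.91 ≥ 43).
Low-ability type: stay at 0 → 43; mimic → 125 − 26.8 × 1.3 = 90.16. IC fails (43 < 90.16).
1 of 2 constraints hold, so this profile is not an equilibrium.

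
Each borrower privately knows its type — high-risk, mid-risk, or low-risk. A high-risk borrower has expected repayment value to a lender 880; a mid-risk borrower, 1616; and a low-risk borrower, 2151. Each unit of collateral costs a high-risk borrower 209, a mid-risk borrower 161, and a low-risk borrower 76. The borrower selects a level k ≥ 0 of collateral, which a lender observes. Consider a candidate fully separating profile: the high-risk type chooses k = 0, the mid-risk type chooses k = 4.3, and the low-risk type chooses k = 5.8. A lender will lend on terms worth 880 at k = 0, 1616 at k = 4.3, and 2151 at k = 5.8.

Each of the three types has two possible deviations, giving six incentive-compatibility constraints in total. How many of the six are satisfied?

4

Low-risk (own payoff 2151 − 76×5.8 = 1710.2): to k=0 gives 880 → no gain ✓; to k=4.3 gives 1616 − 76×4.3 = 1289.2 → no gain ✓.
High-risk (own payoff 880): to k=4.3 gives 1616 − 209×4.3 = 717.3 → no gain ✓; to k=5.8 gives 2151 − 209×5.8 = 938.8 → profitable ✗.
Mid-risk (own payoff 1616 − 161×4.3 = 923.7): to k=0 gives 880 → no gain ✓; to k=5.8 gives 2151 − 161×5.8 = 1217.2 → profitable ✗.
4 of the 6 constraints hold; not an equilibrium.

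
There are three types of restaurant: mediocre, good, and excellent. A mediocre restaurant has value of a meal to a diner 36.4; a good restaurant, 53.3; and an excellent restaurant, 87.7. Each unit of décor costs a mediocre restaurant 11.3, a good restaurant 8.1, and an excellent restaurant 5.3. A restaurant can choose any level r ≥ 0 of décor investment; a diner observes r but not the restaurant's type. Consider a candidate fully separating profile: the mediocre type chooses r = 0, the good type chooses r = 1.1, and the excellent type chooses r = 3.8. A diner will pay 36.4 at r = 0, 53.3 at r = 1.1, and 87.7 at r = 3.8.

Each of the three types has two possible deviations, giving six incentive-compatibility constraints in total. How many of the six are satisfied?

Excellent (own payoff 87.7 − 5.3×3.8 = 67.56): to r=0 gives 36.4 → no gain ✓; to r=1.1 gives 53.3 − 5.3×1.1 = 47.47 → no gain ✓.
Mediocre (own payoff 36.4): to r=1.1 gives 53.3 − 11.3×1.1 = 40.87 → profitable ✗; to r=3.8 gives 87.7 − 11.3×3.8 = 44.76 → profitable ✗.
Good (own payoff 53.3 − 8.1×1.1 = 44.39): to r=0 gives 36.4 → no gain ✓; to r=3.8 gives 87.7 − 8.1×3.8 = 56.92 → profitable ✗.
3 of the 6 constraints hold; not an equilibrium.

3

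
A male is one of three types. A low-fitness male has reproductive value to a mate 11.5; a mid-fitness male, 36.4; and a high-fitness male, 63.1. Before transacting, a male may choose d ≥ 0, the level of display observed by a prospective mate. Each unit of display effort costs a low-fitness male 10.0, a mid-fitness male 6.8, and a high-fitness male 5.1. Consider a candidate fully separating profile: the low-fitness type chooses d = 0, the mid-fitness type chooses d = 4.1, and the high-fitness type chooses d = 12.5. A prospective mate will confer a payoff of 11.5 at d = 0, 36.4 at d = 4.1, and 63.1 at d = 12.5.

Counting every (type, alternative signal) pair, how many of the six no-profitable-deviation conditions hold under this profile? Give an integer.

3

Mid-fitness (own payoff 36.4 − 6.8×4.1 = 8.52): to d=0 gives 11.5 → profitable ✗; to d=12.5 gives 63.1 − 6.8×12.5 = -21.9 → no gain ✓.
High-fitness (own payoff 63.1 − 5.1×12.5 = -0.65): to d=0 gives 11.5 → profitable ✗; to d=4.1 gives 36.4 − 5.1×4.1 = 15.49 → profitable ✗.
Low-fitness (own payoff 11.5): to d=4.1 gives 36.4 − 10.0×4.1 = -4.6 → no gain ✓; to d=12.5 gives 63.1 − 10.0×12.5 = -61.9 → no gain ✓.
3 of the 6 constraints hold; not an equilibrium.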